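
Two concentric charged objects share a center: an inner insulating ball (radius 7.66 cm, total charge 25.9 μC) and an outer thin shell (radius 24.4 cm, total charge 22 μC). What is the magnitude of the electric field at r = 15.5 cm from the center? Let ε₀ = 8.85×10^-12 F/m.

|E| = 9.69×10^6 V/m

By spherical symmetry E is radial; choose a Gaussian sphere of radius r = 15.5 cm (between the bodies, 7.66 cm < r < 24.4 cm).
The shell at 24.4 cm lies outside the Gaussian surface, so Q_enc = 25.9 μC = 2.59×10^-5 C.
Applying ∮E·dA = Q_enc/ε₀ with Φ = E(4πr²):
E = |Q_enc|/(4πε₀r²) = (2.59×10^-5)/(4π·8.85×10^-12·(0.155)²) = 9.69×10^6 N/C.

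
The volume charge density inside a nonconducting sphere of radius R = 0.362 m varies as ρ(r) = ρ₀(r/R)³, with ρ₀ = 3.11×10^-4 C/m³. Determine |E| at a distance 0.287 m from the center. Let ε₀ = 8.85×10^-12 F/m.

|E| ≈ 8.38×10^5 N/C

Use a concentric Gaussian sphere at r = 0.287 m (r < R).
Integrate the density: Q_enc = 4π ∫₀^r ρ₀(r'/R)^3 r'² dr' = 4πρ₀ r^6/(6·R³) = 7.673e-6 C.
Applying ∮E·dA = Q_enc/ε₀ with Φ = E(4πr²):
E = |Q_enc|/(4πε₀r²) = (7.673×10^-6)/(4π·8.85×10^-12·(0.287)²) = 8.38e5 N/C.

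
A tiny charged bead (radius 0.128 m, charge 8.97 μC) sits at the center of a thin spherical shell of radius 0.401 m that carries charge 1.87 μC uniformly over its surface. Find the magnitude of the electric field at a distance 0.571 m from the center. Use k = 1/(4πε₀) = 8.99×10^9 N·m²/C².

Use a concentric Gaussian sphere at r = 0.571 m (r > 0.401 m, enclosing both).
Q_enc = (8.97 μC) + (1.87 μC) = 1.084×10^-5 C.
Gauss's law: E·4πr² = Q_enc/ε₀.
E = k|Q_enc|/r² = (8.99×10^9)(1.084×10^-5)/(0.571)² = 2.99×10^5 N/C.

E ≈ 2.99×10^5 N/C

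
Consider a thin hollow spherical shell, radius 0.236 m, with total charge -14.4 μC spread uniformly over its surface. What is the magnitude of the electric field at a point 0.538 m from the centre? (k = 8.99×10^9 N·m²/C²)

Symmetry ⇒ E = E(r) r̂. Gaussian sphere of radius r = 0.538 m (r > 0.236 m).
The entire shell is enclosed: Q_enc = -1.44×10^-5 C.
By Gauss's law, ∮E·dA = E·4πr² = Q_enc/ε₀.
E = k|Q_enc|/r² = (8.99×10^9)(1.44e-5)/(0.538)² = 4.47×10^5 N/C.

|E| ≈ 4.47×10^5 N/C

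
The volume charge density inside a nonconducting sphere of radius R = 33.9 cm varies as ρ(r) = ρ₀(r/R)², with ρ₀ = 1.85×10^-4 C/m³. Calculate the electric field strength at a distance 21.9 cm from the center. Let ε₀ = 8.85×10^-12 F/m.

By spherical symmetry E is radial; choose a Gaussian sphere of radius r = 21.9 cm (r < R).
Integrate the density: Q_enc = 4π ∫₀^r ρ₀(r'/R)^2 r'² dr' = 4πρ₀ r^5/(5·R²) = 2.038e-6 C.
By Gauss's law, ∮E·dA = E·4πr² = Q_enc/ε₀.
E = |Q_enc|/(4πε₀r²) = (2.038×10^-6)/(4π·8.85×10^-12·(0.219)²) = 3.82e5 N/C.

E = 3.82e5 V/m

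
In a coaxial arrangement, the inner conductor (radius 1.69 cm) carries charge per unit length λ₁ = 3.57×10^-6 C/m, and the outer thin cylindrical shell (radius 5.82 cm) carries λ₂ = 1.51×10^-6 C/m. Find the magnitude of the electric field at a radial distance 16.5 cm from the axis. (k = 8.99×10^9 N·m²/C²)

5.54e5 N/C

Take a coaxial cylindrical Gaussian surface of radius r = 16.5 cm and length L (r > 5.82 cm, enclosing both).
λ_enc = λ₁ + λ₂ = (3.57e-6) + (1.51e-6) = 5.08×10^-6 C/m.
Since E is radial and uniform over the curved surface, Φ = E·2πrL = Q_enc/ε₀ = λ_enc L/ε₀.
E = 2k|λ_enc|/r = 2(8.99×10^9)(5.08e-6)/(0.165) = 5.54×10^5 N/C.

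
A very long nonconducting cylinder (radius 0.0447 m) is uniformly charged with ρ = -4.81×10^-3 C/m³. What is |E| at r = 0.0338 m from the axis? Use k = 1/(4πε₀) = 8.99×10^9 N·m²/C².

Take a coaxial cylindrical Gaussian surface of radius r = 0.0338 m and length L (r < R).
Enclosed charge per unit length: λ_enc = ρ·πr² = (-4.81e-3)π(0.0338)² = -1.726e-5 C/m.
Since E is radial and uniform over the curved surface, Φ = E·2πrL = Q_enc/ε₀ = λ_enc L/ε₀.
E = 2k|λ_enc|/r = 2(8.99×10^9)(1.726e-5)/(0.0338) = 9.18e6 N/C.

9.18×10^6 V/m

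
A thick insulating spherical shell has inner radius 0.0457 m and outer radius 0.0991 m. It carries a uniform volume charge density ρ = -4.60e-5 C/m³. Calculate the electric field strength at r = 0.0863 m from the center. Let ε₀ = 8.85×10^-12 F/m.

Take a concentric spherical Gaussian surface of radius r = 0.0863 m (within the shell material, 0.0457 m < r < 0.0991 m).
Only the shell between 0.0457 m and r is enclosed: Q_enc = ρ·(4π/3)(r³ − a³) = (-4.60×10^-5)·(4π/3)·((0.0863)³ − (0.0457)³) = -1.055×10^-7 C.
By Gauss's law, ∮E·dA = E·4πr² = Q_enc/ε₀.
E = |Q_enc|/(4πε₀r²) = (1.055e-7)/(4π·8.85×10^-12·(0.0863)²) = 1.27×10^5 N/C.

E ≈ 1.27e5 N/C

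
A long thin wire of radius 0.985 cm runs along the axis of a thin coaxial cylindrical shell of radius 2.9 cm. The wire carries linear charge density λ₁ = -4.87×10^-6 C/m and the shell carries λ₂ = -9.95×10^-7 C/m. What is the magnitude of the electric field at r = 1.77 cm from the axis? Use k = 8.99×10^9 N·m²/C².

Choose a coaxial cylinder of radius r = 1.77 cm (arbitrary length L) as the Gaussian surface (between the conductors, 0.985 cm < r < 2.9 cm).
The shell at 2.9 cm lies outside the Gaussian surface, so λ_enc = λ₁ = -4.87×10^-6 C/m.
Since E is radial and uniform over the curved surface, Φ = E·2πrL = Q_enc/ε₀ = λ_enc L/ε₀.
E = 2k|λ_enc|/r = 2(8.99×10^9)(4.87e-6)/(0.0177) = 4.95e6 N/C.

4.95×10^6 N/C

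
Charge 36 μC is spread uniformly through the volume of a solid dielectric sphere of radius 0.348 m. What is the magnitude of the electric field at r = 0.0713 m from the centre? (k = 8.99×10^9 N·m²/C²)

5.48e5 N/C

Symmetry ⇒ E = E(r) r̂. Gaussian sphere of radius r = 0.0713 m (r < R).
For a uniform sphere the enclosed fraction is (r/R)³, so Q_enc = (36 μC)(0.0713/0.348)³ = 3.096×10^-7 C.
Since E is radial and uniform over the Gaussian sphere, Φ = E·4πr² = Q_enc/ε₀.
E = k|Q_enc|/r² = (8.99×10^9)(3.096e-7)/(0.0713)² = 5.48e5 N/C.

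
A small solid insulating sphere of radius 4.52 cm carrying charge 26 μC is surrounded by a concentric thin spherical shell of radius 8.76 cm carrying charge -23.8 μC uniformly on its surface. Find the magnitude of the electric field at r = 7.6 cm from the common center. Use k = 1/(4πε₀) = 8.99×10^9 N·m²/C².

|E| ≈ 4.05×10^7 V/m

Take a concentric spherical Gaussian surface of radius r = 7.6 cm (between the bodies, 4.52 cm < r < 8.76 cm).
The shell at 8.76 cm lies outside the Gaussian surface, so Q_enc = 26 μC = 2.60×10^-5 C.
Since E is radial and uniform over the Gaussian sphere, Φ = E·4πr² = Q_enc/ε₀.
E = k|Q_enc|/r² = (8.99×10^9)(2.60×10^-5)/(0.076)² = 4.05×10^7 N/C.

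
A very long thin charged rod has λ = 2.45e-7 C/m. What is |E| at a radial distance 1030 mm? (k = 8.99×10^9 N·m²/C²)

Coaxial Gaussian cylinder, radius r = 1030 mm, length L.
Q_enc = λL, so λ_enc = 2.45e-7 C/m.
Applying ∮E·dA = Q_enc/ε₀ with the end caps contributing no flux:
E = 2k|λ_enc|/r = 2(8.99×10^9)(2.45×10^-7)/(1.03) = 4.28×10^3 N/C.

|E| = 4.28e3 N/C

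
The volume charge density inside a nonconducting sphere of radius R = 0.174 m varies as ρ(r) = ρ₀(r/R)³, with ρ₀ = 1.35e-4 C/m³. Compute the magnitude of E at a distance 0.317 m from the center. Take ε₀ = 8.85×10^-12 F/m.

|E| = 1.33×10^5 V/m

Take a concentric spherical Gaussian surface of radius r = 0.317 m (r > R, all charge enclosed).
Q_enc = 4π ∫₀^R ρ₀(r'/R)^3 r'² dr' = 4πρ₀R³/6 = 1.489e-6 C.
Since E is radial and uniform over the Gaussian sphere, Φ = E·4πr² = Q_enc/ε₀.
E = |Q_enc|/(4πε₀r²) = (1.489×10^-6)/(4π·8.85×10^-12·(0.317)²) = 1.33×10^5 N/C.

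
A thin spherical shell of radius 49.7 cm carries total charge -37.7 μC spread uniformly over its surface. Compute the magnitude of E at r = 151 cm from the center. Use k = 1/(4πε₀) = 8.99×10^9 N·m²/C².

|E| = 1.49e5 V/m

Symmetry ⇒ E = E(r) r̂. Gaussian sphere of radius r = 151 cm (r > 49.7 cm).
The entire shell is enclosed: Q_enc = -3.77×10^-5 C.
Since E is radial and uniform over the Gaussian sphere, Φ = E·4πr² = Q_enc/ε₀.
E = k|Q_enc|/r² = (8.99×10^9)(3.77e-5)/(1.51)² = 1.49×10^5 N/C.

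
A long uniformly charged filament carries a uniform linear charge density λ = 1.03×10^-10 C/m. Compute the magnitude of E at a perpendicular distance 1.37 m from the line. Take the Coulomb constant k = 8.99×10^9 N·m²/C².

E ≈ 1.35 N/C

Coaxial Gaussian cylinder, radius r = 1.37 m, length L.
Q_enc = λL, so λ_enc = 1.03×10^-10 C/m.
Gauss's law: E·2πrL = λ_enc L/ε₀.
E = 2k|λ_enc|/r = 2(8.99×10^9)(1.03×10^-10)/(1.37) = 1.35 N/C.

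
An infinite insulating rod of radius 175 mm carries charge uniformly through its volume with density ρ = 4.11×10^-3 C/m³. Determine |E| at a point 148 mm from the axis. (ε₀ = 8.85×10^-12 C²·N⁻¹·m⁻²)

|E| ≈ 3.44×10^7 V/m

Take a coaxial cylindrical Gaussian surface of radius r = 148 mm and length L (r < R).
Charge inside radius r per length L is ρ·πr²·L, so λ_enc = ρπr² = 2.828×10^-4 C/m.
Gauss's law: E·2πrL = λ_enc L/ε₀.
E = |λ_enc|/(2πε₀r) = (2.828×10^-4)/(2π·8.85×10^-12·0.148) = 3.44×10^7 N/C.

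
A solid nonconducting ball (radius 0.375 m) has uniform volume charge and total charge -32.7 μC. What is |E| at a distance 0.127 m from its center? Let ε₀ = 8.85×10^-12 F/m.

By spherical symmetry E is radial; choose a Gaussian sphere of radius r = 0.127 m (r < R).
Only the charge within r is enclosed: Q_enc = Q·(r/R)³ = (-32.7 μC)·(0.127 m/0.375 m)³ = -1.27×10^-6 C.
By Gauss's law, ∮E·dA = E·4πr² = Q_enc/ε₀.
E = |Q_enc|/(4πε₀r²) = (1.27e-6)/(4π·8.85×10^-12·(0.127)²) = 7.08×10^5 N/C.

7.08×10^5 N/C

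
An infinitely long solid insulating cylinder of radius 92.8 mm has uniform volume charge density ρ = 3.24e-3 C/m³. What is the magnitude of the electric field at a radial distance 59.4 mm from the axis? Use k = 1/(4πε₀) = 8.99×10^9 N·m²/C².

E = 1.09e7 N/C

Coaxial Gaussian cylinder, radius r = 59.4 mm, length L (r < R).
Charge inside radius r per length L is ρ·πr²·L, so λ_enc = ρπr² = 3.591×10^-5 C/m.
By Gauss's law (flux through the curved wall only), E·2πrL = λ_enc L/ε₀.
E = 2k|λ_enc|/r = 2(8.99×10^9)(3.591×10^-5)/(0.0594) = 1.09e7 N/C.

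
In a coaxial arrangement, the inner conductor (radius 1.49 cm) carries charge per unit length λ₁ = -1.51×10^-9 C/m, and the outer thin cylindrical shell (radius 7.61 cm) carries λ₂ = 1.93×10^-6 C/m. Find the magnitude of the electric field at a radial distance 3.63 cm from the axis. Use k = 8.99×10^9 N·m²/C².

|E| ≈ 748 N/C

Choose a coaxial cylinder of radius r = 3.63 cm (arbitrary length L) as the Gaussian surface (between the conductors, 1.49 cm < r < 7.61 cm).
Only the inner wire is enclosed; the outer shell contributes nothing inside itself. λ_enc = λ₁ = -1.51e-9 C/m.
Applying ∮E·dA = Q_enc/ε₀ with the end caps contributing no flux:
E = 2k|λ_enc|/r = 2(8.99×10^9)(1.51e-9)/(0.0363) = 748 N/C.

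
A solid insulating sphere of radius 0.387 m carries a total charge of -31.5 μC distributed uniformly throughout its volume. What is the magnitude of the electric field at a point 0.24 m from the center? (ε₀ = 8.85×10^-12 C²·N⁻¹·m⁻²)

By spherical symmetry E is radial; choose a Gaussian sphere of radius r = 0.24 m (r < R).
Only the charge within r is enclosed: Q_enc = Q·(r/R)³ = (-31.5 μC)·(0.24 m/0.387 m)³ = -7.513×10^-6 C.
Applying ∮E·dA = Q_enc/ε₀ with Φ = E(4πr²):
E = |Q_enc|/(4πε₀r²) = (7.513×10^-6)/(4π·8.85×10^-12·(0.24)²) = 1.17×10^6 N/C.

|E| = 1.17e6 V/m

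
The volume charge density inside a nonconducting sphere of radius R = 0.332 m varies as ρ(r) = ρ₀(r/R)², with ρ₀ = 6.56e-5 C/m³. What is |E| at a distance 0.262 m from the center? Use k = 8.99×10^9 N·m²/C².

|E| = 2.42×10^5 V/m

By spherical symmetry E is radial; choose a Gaussian sphere of radius r = 0.262 m (r < R).
Q_enc = ∫₀^r ρ(r')·4πr'² dr' = (4πρ₀/R²) ∫₀^r r'^4 dr' = 4πρ₀ r^5/(5·R²) = 1.847×10^-6 C.
By Gauss's law, ∮E·dA = E·4πr² = Q_enc/ε₀.
E = k|Q_enc|/r² = (8.99×10^9)(1.847×10^-6)/(0.262)² = 2.42×10^5 N/C.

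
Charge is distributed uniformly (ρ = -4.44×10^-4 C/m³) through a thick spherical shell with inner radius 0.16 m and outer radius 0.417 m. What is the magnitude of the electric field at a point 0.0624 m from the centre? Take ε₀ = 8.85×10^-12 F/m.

Symmetry ⇒ E = E(r) r̂. Gaussian sphere of radius r = 0.0624 m (r < 0.16 m, inside the empty cavity).
Q_enc = 0 (all charge lies at larger r); Gauss's law gives E = 0.

E = 0 (no enclosed charge)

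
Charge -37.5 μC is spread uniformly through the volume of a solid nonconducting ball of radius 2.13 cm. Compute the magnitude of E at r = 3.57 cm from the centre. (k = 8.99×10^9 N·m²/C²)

E ≈ 2.65×10^8 V/m

Use a concentric Gaussian sphere at r = 3.57 cm (r > R, so the entire charge is enclosed).
Q_enc = -37.5 μC = -3.75×10^-5 C.
By Gauss's law, ∮E·dA = E·4πr² = Q_enc/ε₀.
E = k|Q_enc|/r² = (8.99×10^9)(3.75e-5)/(0.0357)² = 2.65×10^8 N/C.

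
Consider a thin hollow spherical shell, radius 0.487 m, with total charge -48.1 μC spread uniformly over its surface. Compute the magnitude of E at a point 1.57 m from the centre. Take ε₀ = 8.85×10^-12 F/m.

|E| = 1.75×10^5 V/m

Use a concentric Gaussian sphere at r = 1.57 m (r > 0.487 m).
The entire shell is enclosed: Q_enc = -4.81e-5 C.
Gauss's law: E·4πr² = Q_enc/ε₀.
E = |Q_enc|/(4πε₀r²) = (4.81×10^-5)/(4π·8.85×10^-12·(1.57)²) = 1.75e5 N/C.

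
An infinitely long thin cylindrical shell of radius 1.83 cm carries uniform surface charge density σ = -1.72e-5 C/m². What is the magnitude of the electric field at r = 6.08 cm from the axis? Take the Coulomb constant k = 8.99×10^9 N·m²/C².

By cylindrical symmetry E is radial; use a coaxial Gaussian cylinder of radius 6.08 cm and length L (r > 1.83 cm).
The whole shell is enclosed: λ_enc = σ·2πR = (-1.72e-5)·2π·(0.0183) = -1.978×10^-6 C/m.
Since E is radial and uniform over the curved surface, Φ = E·2πrL = Q_enc/ε₀ = λ_enc L/ε₀.
E = 2k|λ_enc|/r = 2(8.99×10^9)(1.978×10^-6)/(0.0608) = 5.85×10^5 N/C.

|E| = 5.85×10^5 N/C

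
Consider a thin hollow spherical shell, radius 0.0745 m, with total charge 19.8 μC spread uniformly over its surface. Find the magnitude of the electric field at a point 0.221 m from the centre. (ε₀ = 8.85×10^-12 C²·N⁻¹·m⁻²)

Take a concentric spherical Gaussian surface of radius r = 0.221 m (r > 0.0745 m).
The entire shell is enclosed: Q_enc = 1.98×10^-5 C.
Gauss's law: E·4πr² = Q_enc/ε₀.
E = |Q_enc|/(4πε₀r²) = (1.98e-5)/(4π·8.85×10^-12·(0.221)²) = 3.65×10^6 N/C.

|E| ≈ 3.65×10^6 N/C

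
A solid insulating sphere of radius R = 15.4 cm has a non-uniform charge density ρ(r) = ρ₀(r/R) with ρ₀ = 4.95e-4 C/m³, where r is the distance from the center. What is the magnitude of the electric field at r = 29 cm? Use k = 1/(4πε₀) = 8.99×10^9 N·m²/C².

6.07e5 N/C

Symmetry ⇒ E = E(r) r̂. Gaussian sphere of radius r = 29 cm (r > R, all charge enclosed).
Q_enc = 4π ∫₀^R ρ₀(r'/R)^1 r'² dr' = 4πρ₀R³/4 = 5.68×10^-6 C.
By Gauss's law, ∮E·dA = E·4πr² = Q_enc/ε₀.
E = k|Q_enc|/r² = (8.99×10^9)(5.68×10^-6)/(0.29)² = 6.07×10^5 N/C.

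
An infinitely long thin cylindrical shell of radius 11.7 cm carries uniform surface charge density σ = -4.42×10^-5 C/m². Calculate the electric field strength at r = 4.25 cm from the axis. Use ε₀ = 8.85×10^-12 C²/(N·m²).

By cylindrical symmetry E is radial; use a coaxial Gaussian cylinder of radius 4.25 cm and length L (r < 11.7 cm, inside the shell).
All the surface charge lies outside this cylinder: Q_enc = 0, hence E = 0.

|E| = 0 N/C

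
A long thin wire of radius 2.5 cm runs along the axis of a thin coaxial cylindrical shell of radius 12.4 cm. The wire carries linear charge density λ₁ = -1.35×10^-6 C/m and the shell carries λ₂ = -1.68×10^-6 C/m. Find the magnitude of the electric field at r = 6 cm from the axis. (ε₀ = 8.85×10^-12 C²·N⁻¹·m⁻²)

Coaxial Gaussian cylinder, radius r = 6 cm, length L (between the conductors, 2.5 cm < r < 12.4 cm).
Only the inner wire is enclosed; the outer shell contributes nothing inside itself. λ_enc = λ₁ = -1.35×10^-6 C/m.
Since E is radial and uniform over the curved surface, Φ = E·2πrL = Q_enc/ε₀ = λ_enc L/ε₀.
E = |λ_enc|/(2πε₀r) = (1.35×10^-6)/(2π·8.85×10^-12·0.06) = 4.05×10^5 N/C.

E = 4.05e5 N/C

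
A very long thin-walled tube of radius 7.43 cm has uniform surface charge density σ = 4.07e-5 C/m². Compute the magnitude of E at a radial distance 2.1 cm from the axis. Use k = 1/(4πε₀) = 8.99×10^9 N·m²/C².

E = 0

Coaxial Gaussian cylinder, radius r = 2.1 cm, length L (r < 7.43 cm, inside the shell).
All the surface charge lies outside this cylinder: Q_enc = 0, hence E = 0.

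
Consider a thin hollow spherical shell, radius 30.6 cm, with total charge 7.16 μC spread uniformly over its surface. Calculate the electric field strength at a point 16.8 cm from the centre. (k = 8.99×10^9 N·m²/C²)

E = 0

Symmetry ⇒ E = E(r) r̂. Gaussian sphere of radius r = 16.8 cm (inside the shell, r < 30.6 cm).
All the charge is outside the Gaussian surface: Q_enc = 0, hence E = 0 everywhere inside the shell.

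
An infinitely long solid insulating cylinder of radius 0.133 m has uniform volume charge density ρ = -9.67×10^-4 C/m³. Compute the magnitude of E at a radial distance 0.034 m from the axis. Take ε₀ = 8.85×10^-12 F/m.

Coaxial Gaussian cylinder, radius r = 0.034 m, length L (r < R).
Charge inside radius r per length L is ρ·πr²·L, so λ_enc = ρπr² = -3.512e-6 C/m.
Gauss's law: E·2πrL = λ_enc L/ε₀.
E = |λ_enc|/(2πε₀r) = (3.512e-6)/(2π·8.85×10^-12·0.034) = 1.86×10^6 N/C.

E ≈ 1.86×10^6 N/C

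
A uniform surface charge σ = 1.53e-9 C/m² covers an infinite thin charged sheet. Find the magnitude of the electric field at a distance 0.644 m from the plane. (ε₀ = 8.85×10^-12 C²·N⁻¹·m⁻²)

86.4 N/C

The symmetry is planar: E is normal to the sheet and the same magnitude on both sides. Take a pillbox straddling the sheet with end-cap area A.
Flux Φ = 2EA and Q_enc = σA, so 2EA = σA/ε₀ ⇒ E = |σ|/(2ε₀), independent of distance.
E = |σ|/(2ε₀) = (1.53×10^-9)/(2·8.85×10^-12) = 86.4 N/C.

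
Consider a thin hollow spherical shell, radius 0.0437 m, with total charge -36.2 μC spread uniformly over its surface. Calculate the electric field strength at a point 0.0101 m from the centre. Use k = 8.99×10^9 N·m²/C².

E = 0 (no enclosed charge)

Use a concentric Gaussian sphere at r = 0.0101 m (inside the shell, r < 0.0437 m).
All the charge is outside the Gaussian surface: Q_enc = 0, hence E = 0 everywhere inside the shell.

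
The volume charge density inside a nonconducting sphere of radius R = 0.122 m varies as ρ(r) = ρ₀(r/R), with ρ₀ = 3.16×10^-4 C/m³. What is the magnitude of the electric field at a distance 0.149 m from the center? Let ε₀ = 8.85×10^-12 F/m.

E = 7.30e5 V/m

Take a concentric spherical Gaussian surface of radius r = 0.149 m (r > R, all charge enclosed).
Q_enc = 4π ∫₀^R ρ₀(r'/R)^1 r'² dr' = 4πρ₀R³/4 = 1.803×10^-6 C.
Since E is radial and uniform over the Gaussian sphere, Φ = E·4πr² = Q_enc/ε₀.
E = |Q_enc|/(4πε₀r²) = (1.803×10^-6)/(4π·8.85×10^-12·(0.149)²) = 7.30×10^5 N/C.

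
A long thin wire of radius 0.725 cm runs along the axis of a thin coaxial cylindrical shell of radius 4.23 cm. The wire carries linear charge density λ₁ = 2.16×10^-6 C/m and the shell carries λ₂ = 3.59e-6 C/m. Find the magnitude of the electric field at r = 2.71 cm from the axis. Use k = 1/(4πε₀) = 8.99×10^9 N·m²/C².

Coaxial Gaussian cylinder, radius r = 2.71 cm, length L (between the conductors, 0.725 cm < r < 4.23 cm).
The shell at 4.23 cm lies outside the Gaussian surface, so λ_enc = λ₁ = 2.16×10^-6 C/m.
By Gauss's law (flux through the curved wall only), E·2πrL = λ_enc L/ε₀.
E = 2k|λ_enc|/r = 2(8.99×10^9)(2.16×10^-6)/(0.0271) = 1.43×10^6 N/C.

E = 1.43e6 N/C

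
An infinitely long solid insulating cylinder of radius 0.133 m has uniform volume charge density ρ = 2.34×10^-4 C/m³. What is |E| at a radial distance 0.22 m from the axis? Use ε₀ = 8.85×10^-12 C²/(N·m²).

By cylindrical symmetry E is radial; use a coaxial Gaussian cylinder of radius 0.22 m and length L (r > 0.133 m, full cross-section enclosed).
λ_enc = ρ·πR² = (2.34e-4)π(0.133)² = 1.30×10^-5 C/m.
By Gauss's law (flux through the curved wall only), E·2πrL = λ_enc L/ε₀.
E = |λ_enc|/(2πε₀r) = (1.30e-5)/(2π·8.85×10^-12·0.22) = 1.06×10^6 N/C.

1.06×10^6 V/m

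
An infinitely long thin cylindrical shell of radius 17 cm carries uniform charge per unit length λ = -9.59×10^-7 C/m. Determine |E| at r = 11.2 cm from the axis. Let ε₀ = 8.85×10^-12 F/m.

By cylindrical symmetry E is radial; use a coaxial Gaussian cylinder of radius 11.2 cm and length L (r < 17 cm, inside the shell).
All the surface charge lies outside this cylinder: Q_enc = 0, hence E = 0.

E = 0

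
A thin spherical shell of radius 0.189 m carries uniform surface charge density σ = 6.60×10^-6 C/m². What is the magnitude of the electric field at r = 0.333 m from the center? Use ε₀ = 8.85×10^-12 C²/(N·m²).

Use a concentric Gaussian sphere at r = 0.333 m (r > 0.189 m).
The entire shell is enclosed: Q_enc = σ·4πR² = (6.60×10^-6)·4π·(0.189)² = 2.963×10^-6 C.
By Gauss's law, ∮E·dA = E·4πr² = Q_enc/ε₀.
E = |Q_enc|/(4πε₀r²) = (2.963×10^-6)/(4π·8.85×10^-12·(0.333)²) = 2.40×10^5 N/C.

|E| ≈ 2.40×10^5 N/C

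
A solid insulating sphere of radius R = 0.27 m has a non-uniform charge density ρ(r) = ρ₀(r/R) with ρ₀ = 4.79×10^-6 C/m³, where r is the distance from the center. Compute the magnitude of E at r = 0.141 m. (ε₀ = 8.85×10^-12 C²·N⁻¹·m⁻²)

E ≈ 9.96×10^3 V/m

By spherical symmetry E is radial; choose a Gaussian sphere of radius r = 0.141 m (r < R).
Integrate the density: Q_enc = 4π ∫₀^r ρ₀(r'/R)^1 r'² dr' = 4πρ₀ r^4/(4·R) = 2.203×10^-8 C.
Applying ∮E·dA = Q_enc/ε₀ with Φ = E(4πr²):
E = |Q_enc|/(4πε₀r²) = (2.203e-8)/(4π·8.85×10^-12·(0.141)²) = 9.96×10^3 N/C.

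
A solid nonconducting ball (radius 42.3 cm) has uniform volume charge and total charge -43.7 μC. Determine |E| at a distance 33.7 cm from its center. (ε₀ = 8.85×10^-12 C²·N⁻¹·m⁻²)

Use a concentric Gaussian sphere at r = 33.7 cm (r < R).
Only the charge within r is enclosed: Q_enc = Q·(r/R)³ = (-43.7 μC)·(33.7 cm/42.3 cm)³ = -2.21e-5 C.
Since E is radial and uniform over the Gaussian sphere, Φ = E·4πr² = Q_enc/ε₀.
E = |Q_enc|/(4πε₀r²) = (2.21e-5)/(4π·8.85×10^-12·(0.337)²) = 1.75×10^6 N/C.

1.75e6 N/C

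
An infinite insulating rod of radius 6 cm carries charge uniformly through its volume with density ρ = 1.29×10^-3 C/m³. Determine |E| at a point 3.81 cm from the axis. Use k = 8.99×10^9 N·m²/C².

Coaxial Gaussian cylinder, radius r = 3.81 cm, length L (r < R).
Charge inside radius r per length L is ρ·πr²·L, so λ_enc = ρπr² = 5.883e-6 C/m.
Gauss's law: E·2πrL = λ_enc L/ε₀.
E = 2k|λ_enc|/r = 2(8.99×10^9)(5.883×10^-6)/(0.0381) = 2.78e6 N/C.

|E| ≈ 2.78×10^6 N/C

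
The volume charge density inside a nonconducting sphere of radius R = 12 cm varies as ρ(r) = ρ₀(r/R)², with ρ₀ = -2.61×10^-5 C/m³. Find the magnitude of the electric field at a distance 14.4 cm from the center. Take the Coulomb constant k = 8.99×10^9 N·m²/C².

|E| ≈ 4.91×10^4 V/m

Use a concentric Gaussian sphere at r = 14.4 cm (r > R, all charge enclosed).
Q_enc = 4π ∫₀^R ρ₀(r'/R)^2 r'² dr' = 4πρ₀R³/5 = -1.134×10^-7 C.
By Gauss's law, ∮E·dA = E·4πr² = Q_enc/ε₀.
E = k|Q_enc|/r² = (8.99×10^9)(1.134×10^-7)/(0.144)² = 4.91×10^4 N/C.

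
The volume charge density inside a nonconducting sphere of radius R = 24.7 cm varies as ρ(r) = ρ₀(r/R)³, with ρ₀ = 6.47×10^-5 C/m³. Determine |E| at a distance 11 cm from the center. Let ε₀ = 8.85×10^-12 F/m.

Take a concentric spherical Gaussian surface of radius r = 11 cm (r < R).
Integrate the density: Q_enc = 4π ∫₀^r ρ₀(r'/R)^3 r'² dr' = 4πρ₀ r^6/(6·R³) = 1.593×10^-8 C.
Gauss's law: E·4πr² = Q_enc/ε₀.
E = |Q_enc|/(4πε₀r²) = (1.593×10^-8)/(4π·8.85×10^-12·(0.11)²) = 1.18×10^4 N/C.

E = 1.18e4 V/m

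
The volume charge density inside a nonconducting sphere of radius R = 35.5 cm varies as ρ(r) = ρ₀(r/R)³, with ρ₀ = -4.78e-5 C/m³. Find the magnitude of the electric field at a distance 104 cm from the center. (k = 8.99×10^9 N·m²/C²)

3.72×10^4 V/m

Use a concentric Gaussian sphere at r = 104 cm (r > R, all charge enclosed).
Q_enc = 4π ∫₀^R ρ₀(r'/R)^3 r'² dr' = 4πρ₀R³/6 = -4.479×10^-6 C.
Gauss's law: E·4πr² = Q_enc/ε₀.
E = k|Q_enc|/r² = (8.99×10^9)(4.479e-6)/(1.04)² = 3.72e4 N/C.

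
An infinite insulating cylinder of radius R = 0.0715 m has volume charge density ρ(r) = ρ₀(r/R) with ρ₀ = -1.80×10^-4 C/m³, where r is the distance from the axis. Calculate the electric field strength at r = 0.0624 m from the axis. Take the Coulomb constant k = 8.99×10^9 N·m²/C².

|E| = 3.69×10^5 N/C

Take a coaxial cylindrical Gaussian surface of radius r = 0.0624 m and length L (r < R).
λ_enc = ∫₀^r ρ(r')·2πr' dr' = (2πρ₀/R)·r^3/3 = -1.281e-6 C/m.
Since E is radial and uniform over the curved surface, Φ = E·2πrL = Q_enc/ε₀ = λ_enc L/ε₀.
E = 2k|λ_enc|/r = 2(8.99×10^9)(1.281e-6)/(0.0624) = 3.69×10^5 N/C.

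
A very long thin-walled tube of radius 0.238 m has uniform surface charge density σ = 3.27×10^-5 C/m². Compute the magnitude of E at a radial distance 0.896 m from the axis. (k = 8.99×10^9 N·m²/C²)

|E| ≈ 9.81×10^5 V/m

Take a coaxial cylindrical Gaussian surface of radius r = 0.896 m and length L (r > 0.238 m).
The whole shell is enclosed: λ_enc = σ·2πR = (3.27e-5)·2π·(0.238) = 4.89e-5 C/m.
By Gauss's law (flux through the curved wall only), E·2πrL = λ_enc L/ε₀.
E = 2k|λ_enc|/r = 2(8.99×10^9)(4.89×10^-5)/(0.896) = 9.81e5 N/C.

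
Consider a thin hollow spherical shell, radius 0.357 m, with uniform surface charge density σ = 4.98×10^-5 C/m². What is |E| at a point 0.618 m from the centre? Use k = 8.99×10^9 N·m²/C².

|E| = 1.88e6 N/C

Symmetry ⇒ E = E(r) r̂. Gaussian sphere of radius r = 0.618 m (r > 0.357 m).
The entire shell is enclosed: Q_enc = σ·4πR² = (4.98×10^-5)·4π·(0.357)² = 7.976e-5 C.
Gauss's law: E·4πr² = Q_enc/ε₀.
E = k|Q_enc|/r² = (8.99×10^9)(7.976e-5)/(0.618)² = 1.88×10^6 N/C.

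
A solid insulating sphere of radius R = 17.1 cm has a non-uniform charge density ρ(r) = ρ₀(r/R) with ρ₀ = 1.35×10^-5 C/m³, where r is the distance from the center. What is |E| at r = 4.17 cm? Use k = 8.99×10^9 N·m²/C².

Symmetry ⇒ E = E(r) r̂. Gaussian sphere of radius r = 4.17 cm (r < R).
Integrate the density: Q_enc = 4π ∫₀^r ρ₀(r'/R)^1 r'² dr' = 4πρ₀ r^4/(4·R) = 7.499e-10 C.
Since E is radial and uniform over the Gaussian sphere, Φ = E·4πr² = Q_enc/ε₀.
E = k|Q_enc|/r² = (8.99×10^9)(7.499×10^-10)/(0.0417)² = 3.88×10^3 N/C.

E ≈ 3.88×10^3 N/C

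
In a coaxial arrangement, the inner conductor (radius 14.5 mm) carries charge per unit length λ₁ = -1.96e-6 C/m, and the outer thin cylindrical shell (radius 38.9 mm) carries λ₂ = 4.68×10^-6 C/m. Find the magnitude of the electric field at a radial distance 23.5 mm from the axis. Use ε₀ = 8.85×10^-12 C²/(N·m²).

Coaxial Gaussian cylinder, radius r = 23.5 mm, length L (between the conductors, 14.5 mm < r < 38.9 mm).
The shell at 38.9 mm lies outside the Gaussian surface, so λ_enc = λ₁ = -1.96×10^-6 C/m.
Applying ∮E·dA = Q_enc/ε₀ with the end caps contributing no flux:
E = |λ_enc|/(2πε₀r) = (1.96×10^-6)/(2π·8.85×10^-12·0.0235) = 1.50e6 N/C.

|E| = 1.50×10^6 N/C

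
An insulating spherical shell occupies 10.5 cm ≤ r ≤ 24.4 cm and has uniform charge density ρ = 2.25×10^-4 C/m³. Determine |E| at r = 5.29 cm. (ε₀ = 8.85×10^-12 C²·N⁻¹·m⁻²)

E = 0 (no enclosed charge)

By spherical symmetry E is radial; choose a Gaussian sphere of radius r = 5.29 cm (r < 10.5 cm, inside the empty cavity).
Q_enc = 0 (all charge lies at larger r); Gauss's law gives E = 0.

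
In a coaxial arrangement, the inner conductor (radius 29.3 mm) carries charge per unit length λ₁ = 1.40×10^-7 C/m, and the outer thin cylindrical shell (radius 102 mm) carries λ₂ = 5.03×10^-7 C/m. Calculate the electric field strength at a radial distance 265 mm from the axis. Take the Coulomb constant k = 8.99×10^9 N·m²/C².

4.36e4 N/C

Choose a coaxial cylinder of radius r = 265 mm (arbitrary length L) as the Gaussian surface (r > 102 mm, enclosing both).
λ_enc = λ₁ + λ₂ = (1.40×10^-7) + (5.03×10^-7) = 6.43×10^-7 C/m.
By Gauss's law (flux through the curved wall only), E·2πrL = λ_enc L/ε₀.
E = 2k|λ_enc|/r = 2(8.99×10^9)(6.43e-7)/(0.265) = 4.36×10^4 N/C.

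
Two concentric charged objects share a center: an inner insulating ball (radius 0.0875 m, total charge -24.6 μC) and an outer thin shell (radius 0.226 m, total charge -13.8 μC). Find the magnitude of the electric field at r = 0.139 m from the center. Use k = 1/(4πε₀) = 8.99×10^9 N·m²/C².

|E| = 1.14e7 V/m

Use a concentric Gaussian sphere at r = 0.139 m (between the bodies, 0.0875 m < r < 0.226 m).
The shell at 0.226 m lies outside the Gaussian surface, so Q_enc = -24.6 μC = -2.46×10^-5 C.
Gauss's law: E·4πr² = Q_enc/ε₀.
E = k|Q_enc|/r² = (8.99×10^9)(2.46e-5)/(0.139)² = 1.14e7 N/C.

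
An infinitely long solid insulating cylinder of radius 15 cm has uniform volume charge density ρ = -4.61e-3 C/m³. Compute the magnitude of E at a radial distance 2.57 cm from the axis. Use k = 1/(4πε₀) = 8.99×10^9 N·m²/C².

Choose a coaxial cylinder of radius r = 2.57 cm (arbitrary length L) as the Gaussian surface (r < R).
Charge inside radius r per length L is ρ·πr²·L, so λ_enc = ρπr² = -9.566e-6 C/m.
By Gauss's law (flux through the curved wall only), E·2πrL = λ_enc L/ε₀.
E = 2k|λ_enc|/r = 2(8.99×10^9)(9.566e-6)/(0.0257) = 6.69×10^6 N/C.

|E| ≈ 6.69×10^6 N/C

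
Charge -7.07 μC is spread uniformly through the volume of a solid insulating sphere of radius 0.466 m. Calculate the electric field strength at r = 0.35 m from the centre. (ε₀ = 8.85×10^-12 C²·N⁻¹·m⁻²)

|E| = 2.20e5 N/C

By spherical symmetry E is radial; choose a Gaussian sphere of radius r = 0.35 m (r < R).
For a uniform sphere the enclosed fraction is (r/R)³, so Q_enc = (-7.07 μC)(0.35/0.466)³ = -2.995×10^-6 C.
Gauss's law: E·4πr² = Q_enc/ε₀.
E = |Q_enc|/(4πε₀r²) = (2.995×10^-6)/(4π·8.85×10^-12·(0.35)²) = 2.20×10^5 N/C.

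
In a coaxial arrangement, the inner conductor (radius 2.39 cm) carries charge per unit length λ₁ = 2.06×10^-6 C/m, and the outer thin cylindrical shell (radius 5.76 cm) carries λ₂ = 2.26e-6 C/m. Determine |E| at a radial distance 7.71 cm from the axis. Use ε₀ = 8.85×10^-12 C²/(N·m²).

Choose a coaxial cylinder of radius r = 7.71 cm (arbitrary length L) as the Gaussian surface (r > 5.76 cm, enclosing both).
λ_enc = λ₁ + λ₂ = (2.06×10^-6) + (2.26e-6) = 4.32×10^-6 C/m.
Applying ∮E·dA = Q_enc/ε₀ with the end caps contributing no flux:
E = |λ_enc|/(2πε₀r) = (4.32×10^-6)/(2π·8.85×10^-12·0.0771) = 1.01×10^6 N/C.

|E| = 1.01×10^6 N/C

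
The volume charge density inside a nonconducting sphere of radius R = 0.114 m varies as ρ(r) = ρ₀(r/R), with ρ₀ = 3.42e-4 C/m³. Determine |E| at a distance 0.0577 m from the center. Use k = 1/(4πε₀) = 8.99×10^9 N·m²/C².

|E| = 2.82×10^5 V/m

By spherical symmetry E is radial; choose a Gaussian sphere of radius r = 0.0577 m (r < R).
Q_enc = ∫₀^r ρ(r')·4πr'² dr' = (4πρ₀/R) ∫₀^r r'^3 dr' = 4πρ₀ r^4/(4·R) = 1.045×10^-7 C.
Gauss's law: E·4πr² = Q_enc/ε₀.
E = k|Q_enc|/r² = (8.99×10^9)(1.045×10^-7)/(0.0577)² = 2.82×10^5 N/C.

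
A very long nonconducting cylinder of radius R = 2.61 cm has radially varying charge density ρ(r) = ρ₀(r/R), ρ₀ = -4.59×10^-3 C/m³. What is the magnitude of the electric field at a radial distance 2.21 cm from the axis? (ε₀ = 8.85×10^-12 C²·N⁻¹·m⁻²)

Take a coaxial cylindrical Gaussian surface of radius r = 2.21 cm and length L (r < R).
Integrating ρ over the cross-section to radius r: λ_enc = (2πρ₀/R) ∫₀^r r'^2 dr' = 2πρ₀ r^3/(3·R) = -3.976×10^-6 C/m.
Since E is radial and uniform over the curved surface, Φ = E·2πrL = Q_enc/ε₀ = λ_enc L/ε₀.
E = |λ_enc|/(2πε₀r) = (3.976×10^-6)/(2π·8.85×10^-12·0.0221) = 3.24×10^6 N/C.

|E| ≈ 3.24e6 V/m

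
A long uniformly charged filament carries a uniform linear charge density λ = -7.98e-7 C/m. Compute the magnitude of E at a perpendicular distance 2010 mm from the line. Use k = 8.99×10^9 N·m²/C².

Choose a coaxial cylinder of radius r = 2010 mm (arbitrary length L) as the Gaussian surface.
Q_enc = λL, so λ_enc = -7.98e-7 C/m.
Applying ∮E·dA = Q_enc/ε₀ with the end caps contributing no flux:
E = 2k|λ_enc|/r = 2(8.99×10^9)(7.98×10^-7)/(2.01) = 7.14×10^3 N/C.

7.14e3 N/C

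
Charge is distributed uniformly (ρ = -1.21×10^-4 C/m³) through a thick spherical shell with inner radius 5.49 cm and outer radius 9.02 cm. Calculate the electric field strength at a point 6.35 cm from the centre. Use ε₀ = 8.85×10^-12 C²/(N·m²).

1.02×10^5 N/C

Take a concentric spherical Gaussian surface of radius r = 6.35 cm (within the shell material, 5.49 cm < r < 9.02 cm).
Enclosed charge is the volume from a to r: Q_enc = (4π/3)ρ(r³ − a³) = -4.591×10^-8 C.
Applying ∮E·dA = Q_enc/ε₀ with Φ = E(4πr²):
E = |Q_enc|/(4πε₀r²) = (4.591e-8)/(4π·8.85×10^-12·(0.0635)²) = 1.02×10^5 N/C.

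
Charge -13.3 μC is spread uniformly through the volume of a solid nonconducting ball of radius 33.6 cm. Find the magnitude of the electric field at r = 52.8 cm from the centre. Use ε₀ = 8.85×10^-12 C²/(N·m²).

Take a concentric spherical Gaussian surface of radius r = 52.8 cm (r > R, so the entire charge is enclosed).
Q_enc = -13.3 μC = -1.33×10^-5 C.
Applying ∮E·dA = Q_enc/ε₀ with Φ = E(4πr²):
E = |Q_enc|/(4πε₀r²) = (1.33×10^-5)/(4π·8.85×10^-12·(0.528)²) = 4.29×10^5 N/C.

E ≈ 4.29×10^5 N/C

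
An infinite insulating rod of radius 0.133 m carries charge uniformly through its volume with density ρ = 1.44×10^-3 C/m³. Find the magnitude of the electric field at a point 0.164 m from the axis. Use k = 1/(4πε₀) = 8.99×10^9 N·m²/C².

|E| ≈ 8.77×10^6 N/C

Choose a coaxial cylinder of radius r = 0.164 m (arbitrary length L) as the Gaussian surface (r > 0.133 m, full cross-section enclosed).
λ_enc = ρ·πR² = (1.44e-3)π(0.133)² = 8.002e-5 C/m.
Applying ∮E·dA = Q_enc/ε₀ with the end caps contributing no flux:
E = 2k|λ_enc|/r = 2(8.99×10^9)(8.002e-5)/(0.164) = 8.77×10^6 N/C.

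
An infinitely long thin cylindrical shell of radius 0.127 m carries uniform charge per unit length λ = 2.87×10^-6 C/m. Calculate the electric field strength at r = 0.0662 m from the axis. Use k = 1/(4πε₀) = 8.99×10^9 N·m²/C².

Choose a coaxial cylinder of radius r = 0.0662 m (arbitrary length L) as the Gaussian surface (r < 0.127 m, inside the shell).
No charge is enclosed, so Gauss's law gives E·2πrL = 0 ⇒ E = 0.

E = 0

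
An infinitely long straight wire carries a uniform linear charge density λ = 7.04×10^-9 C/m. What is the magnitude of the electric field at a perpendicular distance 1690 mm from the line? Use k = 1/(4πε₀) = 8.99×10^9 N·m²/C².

E = 74.9 N/C

Take a coaxial cylindrical Gaussian surface of radius r = 1690 mm and length L.
Q_enc = λL, so λ_enc = 7.04e-9 C/m.
Applying ∮E·dA = Q_enc/ε₀ with the end caps contributing no flux:
E = 2k|λ_enc|/r = 2(8.99×10^9)(7.04×10^-9)/(1.69) = 74.9 N/C.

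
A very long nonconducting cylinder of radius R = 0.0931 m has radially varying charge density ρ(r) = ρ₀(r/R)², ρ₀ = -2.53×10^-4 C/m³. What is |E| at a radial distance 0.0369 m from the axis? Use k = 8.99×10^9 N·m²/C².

Choose a coaxial cylinder of radius r = 0.0369 m (arbitrary length L) as the Gaussian surface (r < R).
λ_enc = ∫₀^r ρ(r')·2πr' dr' = (2πρ₀/R²)·r^4/4 = -8.501×10^-8 C/m.
Applying ∮E·dA = Q_enc/ε₀ with the end caps contributing no flux:
E = 2k|λ_enc|/r = 2(8.99×10^9)(8.501×10^-8)/(0.0369) = 4.14×10^4 N/C.

E ≈ 4.14e4 N/C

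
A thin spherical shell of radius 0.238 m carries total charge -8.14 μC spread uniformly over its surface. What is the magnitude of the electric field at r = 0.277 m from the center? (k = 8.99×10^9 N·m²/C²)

Take a concentric spherical Gaussian surface of radius r = 0.277 m (r > 0.238 m).
The entire shell is enclosed: Q_enc = -8.14e-6 C.
Applying ∮E·dA = Q_enc/ε₀ with Φ = E(4πr²):
E = k|Q_enc|/r² = (8.99×10^9)(8.14×10^-6)/(0.277)² = 9.54×10^5 N/C.

|E| ≈ 9.54e5 V/m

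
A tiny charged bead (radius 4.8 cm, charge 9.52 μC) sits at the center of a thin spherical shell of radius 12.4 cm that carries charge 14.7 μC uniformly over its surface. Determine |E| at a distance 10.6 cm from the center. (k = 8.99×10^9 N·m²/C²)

Take a concentric spherical Gaussian surface of radius r = 10.6 cm (between the bodies, 4.8 cm < r < 12.4 cm).
The shell at 12.4 cm lies outside the Gaussian surface, so Q_enc = 9.52 μC = 9.52e-6 C.
Applying ∮E·dA = Q_enc/ε₀ with Φ = E(4πr²):
E = k|Q_enc|/r² = (8.99×10^9)(9.52×10^-6)/(0.106)² = 7.62×10^6 N/C.

E = 7.62×10^6 N/C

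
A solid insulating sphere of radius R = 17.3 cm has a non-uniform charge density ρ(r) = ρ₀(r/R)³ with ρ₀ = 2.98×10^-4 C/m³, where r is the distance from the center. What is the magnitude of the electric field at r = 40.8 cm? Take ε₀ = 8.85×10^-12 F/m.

By spherical symmetry E is radial; choose a Gaussian sphere of radius r = 40.8 cm (r > R, all charge enclosed).
Q_enc = 4π ∫₀^R ρ₀(r'/R)^3 r'² dr' = 4πρ₀R³/6 = 3.232×10^-6 C.
Applying ∮E·dA = Q_enc/ε₀ with Φ = E(4πr²):
E = |Q_enc|/(4πε₀r²) = (3.232×10^-6)/(4π·8.85×10^-12·(0.408)²) = 1.75×10^5 N/C.

E ≈ 1.75×10^5 V/m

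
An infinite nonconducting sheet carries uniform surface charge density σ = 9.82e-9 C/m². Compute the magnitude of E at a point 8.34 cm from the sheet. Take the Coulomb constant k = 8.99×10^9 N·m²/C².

Choose a cylindrical pillbox piercing the sheet, end faces (area A) parallel to it.
Only the two end caps contribute flux: Φ = 2EA. With Q_enc = σA, Gauss's law gives E = |σ|/(2ε₀).
E = 2πk|σ| = 2π(8.99×10^9)(9.82×10^-9) = 555 N/C.

E = 555 V/m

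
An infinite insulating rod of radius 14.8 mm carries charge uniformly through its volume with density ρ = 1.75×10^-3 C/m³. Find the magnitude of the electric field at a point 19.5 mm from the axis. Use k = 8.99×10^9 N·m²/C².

By cylindrical symmetry E is radial; use a coaxial Gaussian cylinder of radius 19.5 mm and length L (r > 14.8 mm, full cross-section enclosed).
λ_enc = ρ·πR² = (1.75e-3)π(0.0148)² = 1.204×10^-6 C/m.
Applying ∮E·dA = Q_enc/ε₀ with the end caps contributing no flux:
E = 2k|λ_enc|/r = 2(8.99×10^9)(1.204×10^-6)/(0.0195) = 1.11×10^6 N/C.

|E| = 1.11×10^6 N/C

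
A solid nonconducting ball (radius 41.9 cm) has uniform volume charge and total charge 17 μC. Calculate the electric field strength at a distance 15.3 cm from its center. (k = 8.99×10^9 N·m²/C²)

E ≈ 3.18e5 V/m

By spherical symmetry E is radial; choose a Gaussian sphere of radius r = 15.3 cm (r < R).
Only the charge within r is enclosed: Q_enc = Q·(r/R)³ = (17 μC)·(15.3 cm/41.9 cm)³ = 8.277×10^-7 C.
Applying ∮E·dA = Q_enc/ε₀ with Φ = E(4πr²):
E = k|Q_enc|/r² = (8.99×10^9)(8.277×10^-7)/(0.153)² = 3.18e5 N/C.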